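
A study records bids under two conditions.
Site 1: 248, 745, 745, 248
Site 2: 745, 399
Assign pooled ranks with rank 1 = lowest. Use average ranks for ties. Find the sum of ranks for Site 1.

Sorted (ascending): 248, 248, 399, 745, 745, 745
The 2 values of 248 occupy positions 1–2 → average rank (1+2)/2 = 1.5.
The 3 values of 745 occupy positions 4–6 → average rank 5.
Site 1 values → pooled ranks: 248→1.5, 745→5, 745→5, 248→1.5
Rank sum = 1.5 + 5 + 5 + 1.5 = 13

13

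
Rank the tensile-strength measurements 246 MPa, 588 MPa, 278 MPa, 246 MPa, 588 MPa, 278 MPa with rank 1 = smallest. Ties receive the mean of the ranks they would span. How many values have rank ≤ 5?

4

Sorted (ascending): 246, 246, 278, 278, 588, 588
The 2 values of 246 occupy positions 1–2 → average rank (1+2)/2 = 1.5.
The 2 values of 278 occupy positions 3–4 → average rank (3+4)/2 = 3.5.
The 2 values of 588 occupy positions 5–6 → average rank (5+6)/2 = 5.5.
Ranks ≤ 5: {1.5, 1.5, 3.5, 3.5} → 4 values.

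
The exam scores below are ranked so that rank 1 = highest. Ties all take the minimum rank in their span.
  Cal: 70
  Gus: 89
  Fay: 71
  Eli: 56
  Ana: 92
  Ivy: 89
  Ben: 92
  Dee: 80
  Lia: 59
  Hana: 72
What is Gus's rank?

3

Sorted (descending): 92, 92, 89, 89, 80, 72, 71, 70, 59, 56
The 2 values of 92 occupy positions 1–2 → each gets rank 1.
The 2 values of 89 occupy positions 3–4 → each gets rank 3.
Gus has value 89 → rank 3.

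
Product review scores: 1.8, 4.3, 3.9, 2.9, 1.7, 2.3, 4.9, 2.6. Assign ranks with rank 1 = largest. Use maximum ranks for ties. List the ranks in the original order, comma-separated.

Sorted (descending): 4.9, 4.3, 3.9, 2.9, 2.6, 2.3, 1.8, 1.7
No ties — each value takes its position as its rank.

7, 2, 3, 4, 8, 6, 1, 5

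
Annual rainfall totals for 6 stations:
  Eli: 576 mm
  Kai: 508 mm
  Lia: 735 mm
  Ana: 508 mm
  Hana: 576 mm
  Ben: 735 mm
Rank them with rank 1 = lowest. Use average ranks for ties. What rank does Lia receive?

5.5

Sorted (ascending): 508, 508, 576, 576, 735, 735
The 2 values of 508 occupy positions 1–2 → average rank (1+2)/2 = 1.5.
The 2 values of 576 occupy positions 3–4 → average rank (3+4)/2 = 3.5.
The 2 values of 735 occupy positions 5–6 → average rank (5+6)/2 = 5.5.
Lia has value 735 mm → rank 5.5.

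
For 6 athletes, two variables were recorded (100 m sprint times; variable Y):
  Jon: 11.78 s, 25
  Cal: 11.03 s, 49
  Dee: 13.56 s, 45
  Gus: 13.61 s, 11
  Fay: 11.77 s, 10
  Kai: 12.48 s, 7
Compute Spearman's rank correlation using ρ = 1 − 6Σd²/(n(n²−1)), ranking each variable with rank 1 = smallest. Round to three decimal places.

-0.257

Ranks of variable 1: 3, 1, 5, 6, 2, 4
Ranks of variable 2: 4, 6, 5, 3, 2, 1
d = r₁ − r₂: -1, -5, 0, 3, 0, 3
d²: 1, 25, 0, 9, 0, 9; Σd² = 44
ρ = 1 − 6·44/(6·35) = 1 − 264/210 = -0.257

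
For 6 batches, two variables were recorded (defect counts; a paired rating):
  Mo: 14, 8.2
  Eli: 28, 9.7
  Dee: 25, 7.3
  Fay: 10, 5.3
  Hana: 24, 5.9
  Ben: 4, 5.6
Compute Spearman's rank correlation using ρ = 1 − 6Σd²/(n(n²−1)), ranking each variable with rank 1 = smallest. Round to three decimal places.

0.771

Ranks of variable 1: 3, 6, 5, 2, 4, 1
Ranks of variable 2: 5, 6, 4, 1, 3, 2
d = r₁ − r₂: -2, 0, 1, 1, 1, -1
d²: 4, 0, 1, 1, 1, 1; Σd² = 8
ρ = 1 − 6·8/(6·35) = 1 − 48/210 = 0.771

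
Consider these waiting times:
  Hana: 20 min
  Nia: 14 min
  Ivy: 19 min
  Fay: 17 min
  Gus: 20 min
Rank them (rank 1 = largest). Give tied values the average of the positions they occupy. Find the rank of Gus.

Sorted (descending): 20, 20, 19, 17, 14
The 2 values of 20 occupy positions 1–2 → average rank (1+2)/2 = 1.5.
Gus has value 20 min → rank 1.5.

1.5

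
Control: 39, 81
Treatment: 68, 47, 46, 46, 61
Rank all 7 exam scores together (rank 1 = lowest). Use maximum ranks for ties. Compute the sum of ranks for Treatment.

21

Sorted (ascending): 39, 46, 46, 47, 61, 68, 81
The 2 values of 46 occupy positions 2–3 → each gets rank 3.
Treatment values → pooled ranks: 68→6, 47→4, 46→3, 46→3, 61→5
Rank sum = 6 + 4 + 3 + 3 + 5 = 21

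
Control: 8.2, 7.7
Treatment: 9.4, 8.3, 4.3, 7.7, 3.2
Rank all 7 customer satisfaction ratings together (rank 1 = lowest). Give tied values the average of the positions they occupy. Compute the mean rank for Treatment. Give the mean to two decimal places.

Sorted (ascending): 3.2, 4.3, 7.7, 7.7, 8.2, 8.3, 9.4
The 2 values of 7.7 occupy positions 3–4 → average rank (3+4)/2 = 3.5.
Treatment values → pooled ranks: 9.4→7, 8.3→6, 4.3→2, 7.7→3.5, 3.2→1
Mean rank = (7 + 6 + 2 + 3.5 + 1) / 5 = 3.90

3.90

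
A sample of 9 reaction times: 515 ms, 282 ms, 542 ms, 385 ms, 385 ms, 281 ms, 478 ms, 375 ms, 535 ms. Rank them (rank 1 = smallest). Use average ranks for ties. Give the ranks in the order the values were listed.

Sorted (ascending): 281, 282, 375, 385, 385, 478, 515, 535, 542
The 2 values of 385 occupy positions 4–5 → average rank (4+5)/2 = 4.5.

7, 2, 9, 4.5, 4.5, 1, 6, 3, 8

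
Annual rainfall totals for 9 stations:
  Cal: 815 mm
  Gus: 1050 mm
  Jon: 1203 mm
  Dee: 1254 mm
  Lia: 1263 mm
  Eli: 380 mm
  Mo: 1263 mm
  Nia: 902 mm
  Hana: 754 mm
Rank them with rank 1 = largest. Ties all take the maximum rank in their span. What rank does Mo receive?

2

Sorted (descending): 1263, 1263, 1254, 1203, 1050, 902, 815, 754, 380
The 2 values of 1263 occupy positions 1–2 → each gets rank 2.
Mo has value 1263 mm → rank 2.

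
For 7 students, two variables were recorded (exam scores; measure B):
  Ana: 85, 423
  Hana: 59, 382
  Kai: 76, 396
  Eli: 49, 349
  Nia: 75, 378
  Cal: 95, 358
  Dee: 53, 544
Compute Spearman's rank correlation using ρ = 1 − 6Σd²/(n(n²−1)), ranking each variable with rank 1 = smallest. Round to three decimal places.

0.071

Ranks of variable 1: 6, 3, 5, 1, 4, 7, 2
Ranks of variable 2: 6, 4, 5, 1, 3, 2, 7
d = r₁ − r₂: 0, -1, 0, 0, 1, 5, -5
d²: 0, 1, 0, 0, 1, 25, 25; Σd² = 52
ρ = 1 − 6·52/(7·48) = 1 − 312/336 = 0.071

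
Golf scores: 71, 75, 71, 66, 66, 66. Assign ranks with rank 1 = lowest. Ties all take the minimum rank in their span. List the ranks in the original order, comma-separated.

4, 6, 4, 1, 1, 1

Sorted (ascending): 66, 66, 66, 71, 71, 75
The 3 values of 66 occupy positions 1–3 → each gets rank 1.
The 2 values of 71 occupy positions 4–5 → each gets rank 4.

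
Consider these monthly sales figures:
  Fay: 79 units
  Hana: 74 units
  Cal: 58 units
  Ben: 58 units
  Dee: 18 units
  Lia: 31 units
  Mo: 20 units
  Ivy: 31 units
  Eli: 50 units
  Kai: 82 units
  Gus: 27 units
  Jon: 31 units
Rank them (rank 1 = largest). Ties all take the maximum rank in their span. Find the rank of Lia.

9

Sorted (descending): 82, 79, 74, 58, 58, 50, 31, 31, 31, 27, 20, 18
The 2 values of 58 occupy positions 4–5 → each gets rank 5.
The 3 values of 31 occupy positions 7–9 → each gets rank 9.
Lia has value 31 units → rank 9.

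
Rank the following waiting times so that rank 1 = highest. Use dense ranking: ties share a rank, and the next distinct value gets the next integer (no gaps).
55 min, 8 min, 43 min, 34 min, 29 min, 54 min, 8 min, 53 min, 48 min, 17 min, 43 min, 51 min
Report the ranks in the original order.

1, 10, 6, 7, 8, 2, 10, 3, 5, 9, 6, 4

Sorted (descending): 55, 54, 53, 51, 48, 43, 43, 34, 29, 17, 8, 8
The 2 values of 43 share dense rank 6.
The 2 values of 8 share dense rank 10.
Remaining distinct values take the next consecutive integers.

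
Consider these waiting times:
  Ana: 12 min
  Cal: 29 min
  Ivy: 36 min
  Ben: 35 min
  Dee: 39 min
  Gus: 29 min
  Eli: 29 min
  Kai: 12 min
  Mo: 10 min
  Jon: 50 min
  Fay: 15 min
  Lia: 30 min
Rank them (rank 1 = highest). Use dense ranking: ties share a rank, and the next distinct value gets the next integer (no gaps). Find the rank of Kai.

8

Sorted (descending): 50, 39, 36, 35, 30, 29, 29, 29, 15, 12, 12, 10
The 3 values of 29 share dense rank 6.
The 2 values of 12 share dense rank 8.
Remaining distinct values take the next consecutive integers.
Kai has value 12 min → rank 8.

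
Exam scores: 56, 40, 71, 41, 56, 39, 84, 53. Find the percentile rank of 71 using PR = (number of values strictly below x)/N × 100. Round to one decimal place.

75.0

N = 8.
Strictly below 71: 6. Equal to 71: 1.
PR = 6/8 × 100 = 75.0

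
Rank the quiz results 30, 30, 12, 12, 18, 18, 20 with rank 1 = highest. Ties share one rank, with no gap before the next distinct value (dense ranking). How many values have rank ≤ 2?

Sorted (descending): 30, 30, 20, 18, 18, 12, 12
The 2 values of 30 share dense rank 1.
The 2 values of 18 share dense rank 3.
The 2 values of 12 share dense rank 4.
Remaining distinct values take the next consecutive integers.
Ranks ≤ 2: {1, 1, 2} → 3 values.

3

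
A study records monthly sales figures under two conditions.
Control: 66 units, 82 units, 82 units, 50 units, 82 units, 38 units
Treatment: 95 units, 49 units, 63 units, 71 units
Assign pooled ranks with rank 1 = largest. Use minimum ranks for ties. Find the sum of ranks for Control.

30

Sorted (descending): 95, 82, 82, 82, 71, 66, 63, 50, 49, 38
The 3 values of 82 occupy positions 2–4 → each gets rank 2.
Control values → pooled ranks: 66→6, 82→2, 82→2, 50→8, 82→2, 38→10
Rank sum = 6 + 2 + 2 + 8 + 2 + 10 = 30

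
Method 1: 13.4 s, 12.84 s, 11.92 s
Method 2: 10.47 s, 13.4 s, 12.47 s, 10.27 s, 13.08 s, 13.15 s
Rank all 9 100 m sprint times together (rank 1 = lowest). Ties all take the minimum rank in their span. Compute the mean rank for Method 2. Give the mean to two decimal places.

Sorted (ascending): 10.27, 10.47, 11.92, 12.47, 12.84, 13.08, 13.15, 13.4, 13.4
The 2 values of 13.4 occupy positions 8–9 → each gets rank 8.
Method 2 values → pooled ranks: 10.47→2, 13.4→8, 12.47→4, 10.27→1, 13.08→6, 13.15→7
Mean rank = (2 + 8 + 4 + 1 + 6 + 7) / 6 = 4.67

4.67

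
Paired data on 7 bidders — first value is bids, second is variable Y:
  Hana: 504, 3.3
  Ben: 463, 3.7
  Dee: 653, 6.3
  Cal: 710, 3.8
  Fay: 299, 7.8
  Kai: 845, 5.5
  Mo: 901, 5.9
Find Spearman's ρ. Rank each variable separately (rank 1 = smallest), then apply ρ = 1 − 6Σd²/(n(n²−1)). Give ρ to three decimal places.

0.000

Ranks of variable 1: 3, 2, 4, 5, 1, 6, 7
Ranks of variable 2: 1, 2, 6, 3, 7, 4, 5
d = r₁ − r₂: 2, 0, -2, 2, -6, 2, 2
d²: 4, 0, 4, 4, 36, 4, 4; Σd² = 56
ρ = 1 − 6·56/(7·48) = 1 − 336/336 = 0.000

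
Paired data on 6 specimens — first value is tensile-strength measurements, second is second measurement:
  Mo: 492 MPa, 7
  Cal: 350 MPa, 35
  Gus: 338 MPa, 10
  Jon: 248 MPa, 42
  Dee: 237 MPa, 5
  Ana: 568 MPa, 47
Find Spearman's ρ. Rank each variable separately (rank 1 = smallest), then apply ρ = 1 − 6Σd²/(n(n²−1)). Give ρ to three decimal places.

0.486

Ranks of variable 1: 5, 4, 3, 2, 1, 6
Ranks of variable 2: 2, 4, 3, 5, 1, 6
d = r₁ − r₂: 3, 0, 0, -3, 0, 0
d²: 9, 0, 0, 9, 0, 0; Σd² = 18
ρ = 1 − 6·18/(6·35) = 1 − 108/210 = 0.486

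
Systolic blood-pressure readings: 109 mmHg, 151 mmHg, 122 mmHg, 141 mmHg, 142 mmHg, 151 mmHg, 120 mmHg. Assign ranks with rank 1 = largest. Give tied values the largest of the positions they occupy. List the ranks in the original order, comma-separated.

7, 2, 5, 4, 3, 2, 6

Sorted (descending): 151, 151, 142, 141, 122, 120, 109
The 2 values of 151 occupy positions 1–2 → each gets rank 2.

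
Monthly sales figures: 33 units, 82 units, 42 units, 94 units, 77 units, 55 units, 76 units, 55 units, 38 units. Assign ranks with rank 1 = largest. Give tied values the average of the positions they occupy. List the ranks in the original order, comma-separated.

Sorted (descending): 94, 82, 77, 76, 55, 55, 42, 38, 33
The 2 values of 55 occupy positions 5–6 → average rank (5+6)/2 = 5.5.

9, 2, 7, 1, 3, 5.5, 4, 5.5, 8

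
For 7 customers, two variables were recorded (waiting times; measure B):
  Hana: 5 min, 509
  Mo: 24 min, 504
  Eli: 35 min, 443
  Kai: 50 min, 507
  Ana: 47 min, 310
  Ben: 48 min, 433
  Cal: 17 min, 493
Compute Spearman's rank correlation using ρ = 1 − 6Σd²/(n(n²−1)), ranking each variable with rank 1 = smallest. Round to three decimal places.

-0.393

Ranks of variable 1: 1, 3, 4, 7, 5, 6, 2
Ranks of variable 2: 7, 5, 3, 6, 1, 2, 4
d = r₁ − r₂: -6, -2, 1, 1, 4, 4, -2
d²: 36, 4, 1, 1, 16, 16, 4; Σd² = 78
ρ = 1 − 6·78/(7·48) = 1 − 468/336 = -0.393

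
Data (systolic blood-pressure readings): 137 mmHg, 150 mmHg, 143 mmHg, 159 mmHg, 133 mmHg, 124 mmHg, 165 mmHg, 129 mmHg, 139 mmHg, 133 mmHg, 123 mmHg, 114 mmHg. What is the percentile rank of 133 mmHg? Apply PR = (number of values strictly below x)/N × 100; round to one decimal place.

N = 12.
Strictly below 133: 4. Equal to 133: 2.
PR = 4/12 × 100 = 33.3

33.3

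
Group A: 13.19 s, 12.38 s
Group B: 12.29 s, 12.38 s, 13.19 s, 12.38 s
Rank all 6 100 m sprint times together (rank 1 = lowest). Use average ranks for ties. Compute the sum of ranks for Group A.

8.5

Sorted (ascending): 12.29, 12.38, 12.38, 12.38, 13.19, 13.19
The 3 values of 12.38 occupy positions 2–4 → average rank 3.
The 2 values of 13.19 occupy positions 5–6 → average rank (5+6)/2 = 5.5.
Group A values → pooled ranks: 13.19→5.5, 12.38→3
Rank sum = 5.5 + 3 = 8.5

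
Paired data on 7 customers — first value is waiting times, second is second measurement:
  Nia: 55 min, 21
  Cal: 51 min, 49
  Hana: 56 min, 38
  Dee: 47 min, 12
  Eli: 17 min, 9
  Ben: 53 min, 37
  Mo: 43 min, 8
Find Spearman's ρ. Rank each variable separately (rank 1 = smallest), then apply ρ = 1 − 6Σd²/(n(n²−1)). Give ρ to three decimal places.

0.714

Ranks of variable 1: 6, 4, 7, 3, 1, 5, 2
Ranks of variable 2: 4, 7, 6, 3, 2, 5, 1
d = r₁ − r₂: 2, -3, 1, 0, -1, 0, 1
d²: 4, 9, 1, 0, 1, 0, 1; Σd² = 16
ρ = 1 − 6·16/(7·48) = 1 − 96/336 = 0.714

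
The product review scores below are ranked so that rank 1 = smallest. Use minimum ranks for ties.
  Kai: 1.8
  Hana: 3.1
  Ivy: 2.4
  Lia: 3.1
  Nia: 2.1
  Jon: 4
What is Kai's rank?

Sorted (ascending): 1.8, 2.1, 2.4, 3.1, 3.1, 4
The 2 values of 3.1 occupy positions 4–5 → each gets rank 4.
Kai has value 1.8 → rank 1.

1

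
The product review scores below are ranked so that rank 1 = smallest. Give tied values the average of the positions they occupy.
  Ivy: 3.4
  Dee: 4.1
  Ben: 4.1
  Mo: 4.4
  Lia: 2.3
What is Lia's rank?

Sorted (ascending): 2.3, 3.4, 4.1, 4.1, 4.4
The 2 values of 4.1 occupy positions 3–4 → average rank (3+4)/2 = 3.5.
Lia has value 2.3 → rank 1.

1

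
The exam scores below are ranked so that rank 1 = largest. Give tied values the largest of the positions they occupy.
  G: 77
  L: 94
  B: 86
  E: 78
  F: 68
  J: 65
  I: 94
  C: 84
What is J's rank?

8

Sorted (descending): 94, 94, 86, 84, 78, 77, 68, 65
The 2 values of 94 occupy positions 1–2 → each gets rank 2.
J has value 65 → rank 8.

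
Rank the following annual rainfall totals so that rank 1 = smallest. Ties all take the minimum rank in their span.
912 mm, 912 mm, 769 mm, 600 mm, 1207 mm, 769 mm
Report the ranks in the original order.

Sorted (ascending): 600, 769, 769, 912, 912, 1207
The 2 values of 769 occupy positions 2–3 → each gets rank 2.
The 2 values of 912 occupy positions 4–5 → each gets rank 4.

4, 4, 2, 1, 6, 2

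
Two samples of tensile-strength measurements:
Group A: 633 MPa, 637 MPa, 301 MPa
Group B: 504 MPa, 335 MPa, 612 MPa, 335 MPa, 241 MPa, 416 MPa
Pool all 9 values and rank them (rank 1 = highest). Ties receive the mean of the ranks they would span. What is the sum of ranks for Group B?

34

Sorted (descending): 637, 633, 612, 504, 416, 335, 335, 301, 241
The 2 values of 335 occupy positions 6–7 → average rank (6+7)/2 = 6.5.
Group B values → pooled ranks: 504→4, 335→6.5, 612→3, 335→6.5, 241→9, 416→5
Rank sum = 4 + 6.5 + 3 + 6.5 + 9 + 5 = 34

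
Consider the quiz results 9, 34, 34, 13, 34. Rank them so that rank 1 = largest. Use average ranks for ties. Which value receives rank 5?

9

Sorted (descending): 34, 34, 34, 13, 9
The 3 values of 34 occupy positions 1–3 → average rank 2.
Rank 5 → value 9.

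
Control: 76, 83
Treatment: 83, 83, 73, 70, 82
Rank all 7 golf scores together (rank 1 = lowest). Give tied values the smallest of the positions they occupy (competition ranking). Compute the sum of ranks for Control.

8

Sorted (ascending): 70, 73, 76, 82, 83, 83, 83
The 3 values of 83 occupy positions 5–7 → each gets rank 5.
Control values → pooled ranks: 76→3, 83→5
Rank sum = 3 + 5 = 8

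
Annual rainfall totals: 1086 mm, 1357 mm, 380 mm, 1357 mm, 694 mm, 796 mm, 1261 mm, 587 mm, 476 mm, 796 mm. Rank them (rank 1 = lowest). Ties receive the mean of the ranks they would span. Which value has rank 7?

Sorted (ascending): 380, 476, 587, 694, 796, 796, 1086, 1261, 1357, 1357
The 2 values of 796 occupy positions 5–6 → average rank (5+6)/2 = 5.5.
The 2 values of 1357 occupy positions 9–10 → average rank (9+10)/2 = 9.5.
Rank 7 → value 1086.

1086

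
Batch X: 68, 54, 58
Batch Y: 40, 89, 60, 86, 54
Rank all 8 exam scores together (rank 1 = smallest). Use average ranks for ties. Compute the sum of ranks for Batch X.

Sorted (ascending): 40, 54, 54, 58, 60, 68, 86, 89
The 2 values of 54 occupy positions 2–3 → average rank (2+3)/2 = 2.5.
Batch X values → pooled ranks: 68→6, 54→2.5, 58→4
Rank sum = 6 + 2.5 + 4 = 12.5

12.5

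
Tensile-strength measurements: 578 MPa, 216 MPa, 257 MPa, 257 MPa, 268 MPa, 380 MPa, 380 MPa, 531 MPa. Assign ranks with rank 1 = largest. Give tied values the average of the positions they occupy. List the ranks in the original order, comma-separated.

Sorted (descending): 578, 531, 380, 380, 268, 257, 257, 216
The 2 values of 380 occupy positions 3–4 → average rank (3+4)/2 = 3.5.
The 2 values of 257 occupy positions 6–7 → average rank (6+7)/2 = 6.5.

1, 8, 6.5, 6.5, 5, 3.5, 3.5, 2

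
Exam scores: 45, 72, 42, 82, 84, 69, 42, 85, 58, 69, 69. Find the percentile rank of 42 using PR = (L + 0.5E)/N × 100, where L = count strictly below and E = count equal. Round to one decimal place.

N = 11.
Strictly below 42: 0. Equal to 42: 2.
PR = (0 + 0.5·2)/11 × 100 = 9.1

9.1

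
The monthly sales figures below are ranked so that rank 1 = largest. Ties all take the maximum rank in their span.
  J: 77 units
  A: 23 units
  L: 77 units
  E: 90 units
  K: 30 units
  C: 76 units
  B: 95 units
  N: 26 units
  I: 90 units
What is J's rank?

5

Sorted (descending): 95, 90, 90, 77, 77, 76, 30, 26, 23
The 2 values of 90 occupy positions 2–3 → each gets rank 3.
The 2 values of 77 occupy positions 4–5 → each gets rank 5.
J has value 77 units → rank 5.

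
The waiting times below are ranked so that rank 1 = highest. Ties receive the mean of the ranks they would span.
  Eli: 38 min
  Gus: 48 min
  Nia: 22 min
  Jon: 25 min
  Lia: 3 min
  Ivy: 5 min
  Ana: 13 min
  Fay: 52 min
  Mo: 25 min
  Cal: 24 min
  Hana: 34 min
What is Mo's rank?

Sorted (descending): 52, 48, 38, 34, 25, 25, 24, 22, 13, 5, 3
The 2 values of 25 occupy positions 5–6 → average rank (5+6)/2 = 5.5.
Mo has value 25 min → rank 5.5.

5.5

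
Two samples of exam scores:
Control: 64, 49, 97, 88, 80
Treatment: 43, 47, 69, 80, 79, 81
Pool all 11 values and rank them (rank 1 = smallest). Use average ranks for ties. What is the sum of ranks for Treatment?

30.5

Sorted (ascending): 43, 47, 49, 64, 69, 79, 80, 80, 81, 88, 97
The 2 values of 80 occupy positions 7–8 → average rank (7+8)/2 = 7.5.
Treatment values → pooled ranks: 43→1, 47→2, 69→5, 80→7.5, 79→6, 81→9
Rank sum = 1 + 2 + 5 + 7.5 + 6 + 9 = 30.5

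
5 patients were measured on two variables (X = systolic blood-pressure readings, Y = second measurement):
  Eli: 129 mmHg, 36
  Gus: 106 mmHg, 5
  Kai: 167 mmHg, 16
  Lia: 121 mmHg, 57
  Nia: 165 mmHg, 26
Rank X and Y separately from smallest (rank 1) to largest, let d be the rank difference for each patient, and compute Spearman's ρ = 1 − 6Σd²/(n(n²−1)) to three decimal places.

0.000

Ranks of variable 1: 3, 1, 5, 2, 4
Ranks of variable 2: 4, 1, 2, 5, 3
d = r₁ − r₂: -1, 0, 3, -3, 1
d²: 1, 0, 9, 9, 1; Σd² = 20
ρ = 1 − 6·20/(5·24) = 1 − 120/120 = 0.000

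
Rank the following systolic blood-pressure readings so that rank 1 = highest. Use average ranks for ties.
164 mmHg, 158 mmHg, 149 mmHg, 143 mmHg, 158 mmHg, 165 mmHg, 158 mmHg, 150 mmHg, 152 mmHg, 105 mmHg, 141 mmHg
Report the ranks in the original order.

Sorted (descending): 165, 164, 158, 158, 158, 152, 150, 149, 143, 141, 105
The 3 values of 158 occupy positions 3–5 → average rank 4.

2, 4, 8, 9, 4, 1, 4, 7, 6, 11, 10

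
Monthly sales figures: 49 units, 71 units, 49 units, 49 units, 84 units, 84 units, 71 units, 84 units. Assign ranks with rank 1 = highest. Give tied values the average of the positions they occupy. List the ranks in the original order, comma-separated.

7, 4.5, 7, 7, 2, 2, 4.5, 2

Sorted (descending): 84, 84, 84, 71, 71, 49, 49, 49
The 3 values of 84 occupy positions 1–3 → average rank 2.
The 2 values of 71 occupy positions 4–5 → average rank (4+5)/2 = 4.5.
The 3 values of 49 occupy positions 6–8 → average rank 7.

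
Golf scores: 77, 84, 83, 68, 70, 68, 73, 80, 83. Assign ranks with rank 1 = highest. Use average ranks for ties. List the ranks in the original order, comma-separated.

5, 1, 2.5, 8.5, 7, 8.5, 6, 4, 2.5

Sorted (descending): 84, 83, 83, 80, 77, 73, 70, 68, 68
The 2 values of 83 occupy positions 2–3 → average rank (2+3)/2 = 2.5.
The 2 values of 68 occupy positions 8–9 → average rank (8+9)/2 = 8.5.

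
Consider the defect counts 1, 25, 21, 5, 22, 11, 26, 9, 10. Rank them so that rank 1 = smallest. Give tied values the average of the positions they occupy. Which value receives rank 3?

9

Sorted (ascending): 1, 5, 9, 10, 11, 21, 22, 25, 26
No ties — each value takes its position as its rank.
Rank 3 → value 9.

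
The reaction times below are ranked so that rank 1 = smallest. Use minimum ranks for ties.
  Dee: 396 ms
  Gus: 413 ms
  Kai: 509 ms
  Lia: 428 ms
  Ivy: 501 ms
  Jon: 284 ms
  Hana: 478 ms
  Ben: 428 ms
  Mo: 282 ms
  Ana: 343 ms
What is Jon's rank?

Sorted (ascending): 282, 284, 343, 396, 413, 428, 428, 478, 501, 509
The 2 values of 428 occupy positions 6–7 → each gets rank 6.
Jon has value 284 ms → rank 2.

2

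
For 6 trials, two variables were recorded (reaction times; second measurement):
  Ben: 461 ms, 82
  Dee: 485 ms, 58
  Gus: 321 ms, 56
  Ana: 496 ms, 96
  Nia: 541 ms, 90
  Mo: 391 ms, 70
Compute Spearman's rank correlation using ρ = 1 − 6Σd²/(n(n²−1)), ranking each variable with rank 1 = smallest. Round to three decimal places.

0.771

Ranks of variable 1: 3, 4, 1, 5, 6, 2
Ranks of variable 2: 4, 2, 1, 6, 5, 3
d = r₁ − r₂: -1, 2, 0, -1, 1, -1
d²: 1, 4, 0, 1, 1, 1; Σd² = 8
ρ = 1 − 6·8/(6·35) = 1 − 48/210 = 0.771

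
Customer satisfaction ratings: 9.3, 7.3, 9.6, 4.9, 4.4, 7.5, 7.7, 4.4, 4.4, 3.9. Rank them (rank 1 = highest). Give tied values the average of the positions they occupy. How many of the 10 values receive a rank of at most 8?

Sorted (descending): 9.6, 9.3, 7.7, 7.5, 7.3, 4.9, 4.4, 4.4, 4.4, 3.9
The 3 values of 4.4 occupy positions 7–9 → average rank 8.
Ranks ≤ 8: {1, 2, 3, 4, 5, 6, 8, 8, 8} → 9 values.

9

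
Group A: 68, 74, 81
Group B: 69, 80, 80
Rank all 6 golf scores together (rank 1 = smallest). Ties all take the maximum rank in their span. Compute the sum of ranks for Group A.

Sorted (ascending): 68, 69, 74, 80, 80, 81
The 2 values of 80 occupy positions 4–5 → each gets rank 5.
Group A values → pooled ranks: 68→1, 74→3, 81→6
Rank sum = 1 + 3 + 6 = 10

10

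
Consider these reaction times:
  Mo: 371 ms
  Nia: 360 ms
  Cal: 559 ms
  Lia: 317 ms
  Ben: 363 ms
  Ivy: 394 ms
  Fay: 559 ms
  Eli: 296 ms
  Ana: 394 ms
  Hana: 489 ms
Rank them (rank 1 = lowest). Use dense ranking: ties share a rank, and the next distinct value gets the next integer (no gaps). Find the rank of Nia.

3

Sorted (ascending): 296, 317, 360, 363, 371, 394, 394, 489, 559, 559
The 2 values of 394 share dense rank 6.
The 2 values of 559 share dense rank 8.
Remaining distinct values take the next consecutive integers.
Nia has value 360 ms → rank 3.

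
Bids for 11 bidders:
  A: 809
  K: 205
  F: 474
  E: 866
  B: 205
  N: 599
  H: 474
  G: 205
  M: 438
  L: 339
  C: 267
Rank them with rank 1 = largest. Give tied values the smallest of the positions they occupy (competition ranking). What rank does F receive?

4

Sorted (descending): 866, 809, 599, 474, 474, 438, 339, 267, 205, 205, 205
The 2 values of 474 occupy positions 4–5 → each gets rank 4.
The 3 values of 205 occupy positions 9–11 → each gets rank 9.
F has value 474 → rank 4.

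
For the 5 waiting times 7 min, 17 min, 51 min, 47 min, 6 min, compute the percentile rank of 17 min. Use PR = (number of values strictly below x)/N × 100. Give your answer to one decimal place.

40.0

N = 5.
Strictly below 17: 2. Equal to 17: 1.
PR = 2/5 × 100 = 40.0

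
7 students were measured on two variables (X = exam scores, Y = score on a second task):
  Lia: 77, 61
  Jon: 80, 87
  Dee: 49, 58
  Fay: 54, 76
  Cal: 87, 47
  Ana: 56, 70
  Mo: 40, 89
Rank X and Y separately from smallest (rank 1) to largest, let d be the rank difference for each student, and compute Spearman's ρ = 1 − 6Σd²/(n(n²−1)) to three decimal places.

-0.429

Ranks of variable 1: 5, 6, 2, 3, 7, 4, 1
Ranks of variable 2: 3, 6, 2, 5, 1, 4, 7
d = r₁ − r₂: 2, 0, 0, -2, 6, 0, -6
d²: 4, 0, 0, 4, 36, 0, 36; Σd² = 80
ρ = 1 − 6·80/(7·48) = 1 − 480/336 = -0.429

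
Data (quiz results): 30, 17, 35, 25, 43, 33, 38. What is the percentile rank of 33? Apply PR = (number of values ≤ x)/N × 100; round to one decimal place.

57.1

N = 7.
Strictly below 33: 3. Equal to 33: 1.
PR = 4/7 × 100 = 57.1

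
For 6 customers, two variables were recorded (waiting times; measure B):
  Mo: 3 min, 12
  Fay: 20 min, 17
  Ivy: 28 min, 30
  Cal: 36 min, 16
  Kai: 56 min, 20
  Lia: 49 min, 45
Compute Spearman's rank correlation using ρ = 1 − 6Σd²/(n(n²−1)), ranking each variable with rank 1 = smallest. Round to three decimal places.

0.600

Ranks of variable 1: 1, 2, 3, 4, 6, 5
Ranks of variable 2: 1, 3, 5, 2, 4, 6
d = r₁ − r₂: 0, -1, -2, 2, 2, -1
d²: 0, 1, 4, 4, 4, 1; Σd² = 14
ρ = 1 − 6·14/(6·35) = 1 − 84/210 = 0.600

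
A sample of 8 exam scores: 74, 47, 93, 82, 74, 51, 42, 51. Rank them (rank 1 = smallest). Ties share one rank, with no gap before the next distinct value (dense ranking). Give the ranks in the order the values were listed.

Sorted (ascending): 42, 47, 51, 51, 74, 74, 82, 93
The 2 values of 51 share dense rank 3.
The 2 values of 74 share dense rank 4.
Remaining distinct values take the next consecutive integers.

4, 2, 6, 5, 4, 3, 1, 3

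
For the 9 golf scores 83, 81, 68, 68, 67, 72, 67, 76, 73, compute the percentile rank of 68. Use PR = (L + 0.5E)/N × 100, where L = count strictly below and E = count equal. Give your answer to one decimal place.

33.3

N = 9.
Strictly below 68: 2. Equal to 68: 2.
PR = (2 + 0.5·2)/9 × 100 = 33.3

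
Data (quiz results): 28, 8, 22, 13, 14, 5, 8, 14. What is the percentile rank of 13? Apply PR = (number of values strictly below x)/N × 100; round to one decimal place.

37.5

N = 8.
Strictly below 13: 3. Equal to 13: 1.
PR = 3/8 × 100 = 37.5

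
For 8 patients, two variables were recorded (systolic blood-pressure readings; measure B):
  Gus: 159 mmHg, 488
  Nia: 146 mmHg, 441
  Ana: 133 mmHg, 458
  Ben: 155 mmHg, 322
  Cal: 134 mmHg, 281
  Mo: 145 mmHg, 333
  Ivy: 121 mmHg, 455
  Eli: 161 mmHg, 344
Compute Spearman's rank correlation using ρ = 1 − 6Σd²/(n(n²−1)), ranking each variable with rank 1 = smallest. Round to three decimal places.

-0.048

Ranks of variable 1: 7, 5, 2, 6, 3, 4, 1, 8
Ranks of variable 2: 8, 5, 7, 2, 1, 3, 6, 4
d = r₁ − r₂: -1, 0, -5, 4, 2, 1, -5, 4
d²: 1, 0, 25, 16, 4, 1, 25, 16; Σd² = 88
ρ = 1 − 6·88/(8·63) = 1 − 528/504 = -0.048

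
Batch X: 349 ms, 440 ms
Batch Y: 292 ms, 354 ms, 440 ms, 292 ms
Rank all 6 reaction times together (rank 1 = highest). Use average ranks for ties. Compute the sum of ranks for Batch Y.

15.5

Sorted (descending): 440, 440, 354, 349, 292, 292
The 2 values of 440 occupy positions 1–2 → average rank (1+2)/2 = 1.5.
The 2 values of 292 occupy positions 5–6 → average rank (5+6)/2 = 5.5.
Batch Y values → pooled ranks: 292→5.5, 354→3, 440→1.5, 292→5.5
Rank sum = 5.5 + 3 + 1.5 + 5.5 = 15.5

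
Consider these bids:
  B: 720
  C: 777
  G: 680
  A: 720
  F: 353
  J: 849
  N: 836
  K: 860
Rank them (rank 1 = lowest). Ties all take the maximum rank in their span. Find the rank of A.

Sorted (ascending): 353, 680, 720, 720, 777, 836, 849, 860
The 2 values of 720 occupy positions 3–4 → each gets rank 4.
A has value 720 → rank 4.

4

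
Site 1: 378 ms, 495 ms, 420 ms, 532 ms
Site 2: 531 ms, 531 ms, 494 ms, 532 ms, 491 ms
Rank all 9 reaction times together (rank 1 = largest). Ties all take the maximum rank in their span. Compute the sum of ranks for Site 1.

24

Sorted (descending): 532, 532, 531, 531, 495, 494, 491, 420, 378
The 2 values of 532 occupy positions 1–2 → each gets rank 2.
The 2 values of 531 occupy positions 3–4 → each gets rank 4.
Site 1 values → pooled ranks: 378→9, 495→5, 420→8, 532→2
Rank sum = 9 + 5 + 8 + 2 = 24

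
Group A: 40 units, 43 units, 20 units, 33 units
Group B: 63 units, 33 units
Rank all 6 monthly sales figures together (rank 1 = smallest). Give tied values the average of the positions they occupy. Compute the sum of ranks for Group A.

12.5

Sorted (ascending): 20, 33, 33, 40, 43, 63
The 2 values of 33 occupy positions 2–3 → average rank (2+3)/2 = 2.5.
Group A values → pooled ranks: 40→4, 43→5, 20→1, 33→2.5
Rank sum = 4 + 5 + 1 + 2.5 = 12.5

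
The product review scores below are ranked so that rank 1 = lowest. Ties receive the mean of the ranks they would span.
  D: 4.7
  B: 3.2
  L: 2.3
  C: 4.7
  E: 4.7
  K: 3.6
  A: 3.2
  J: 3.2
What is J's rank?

Sorted (ascending): 2.3, 3.2, 3.2, 3.2, 3.6, 4.7, 4.7, 4.7
The 3 values of 3.2 occupy positions 2–4 → average rank 3.
The 3 values of 4.7 occupy positions 6–8 → average rank 7.
J has value 3.2 → rank 3.

3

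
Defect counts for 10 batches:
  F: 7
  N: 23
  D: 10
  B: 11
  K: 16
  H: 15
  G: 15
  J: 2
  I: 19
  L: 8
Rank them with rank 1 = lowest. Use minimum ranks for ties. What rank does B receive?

Sorted (ascending): 2, 7, 8, 10, 11, 15, 15, 16, 19, 23
The 2 values of 15 occupy positions 6–7 → each gets rank 6.
B has value 11 → rank 5.

5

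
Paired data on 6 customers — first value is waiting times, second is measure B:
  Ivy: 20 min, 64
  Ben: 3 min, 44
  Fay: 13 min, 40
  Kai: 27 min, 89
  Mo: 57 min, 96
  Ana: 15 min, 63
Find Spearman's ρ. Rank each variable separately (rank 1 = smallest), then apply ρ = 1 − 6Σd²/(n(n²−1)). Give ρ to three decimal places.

Ranks of variable 1: 4, 1, 2, 5, 6, 3
Ranks of variable 2: 4, 2, 1, 5, 6, 3
d = r₁ − r₂: 0, -1, 1, 0, 0, 0
d²: 0, 1, 1, 0, 0, 0; Σd² = 2
ρ = 1 − 6·2/(6·35) = 1 − 12/210 = 0.943

0.943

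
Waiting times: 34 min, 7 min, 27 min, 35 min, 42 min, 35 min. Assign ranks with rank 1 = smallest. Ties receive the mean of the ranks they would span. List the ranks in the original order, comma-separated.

3, 1, 2, 4.5, 6, 4.5

Sorted (ascending): 7, 27, 34, 35, 35, 42
The 2 values of 35 occupy positions 4–5 → average rank (4+5)/2 = 4.5.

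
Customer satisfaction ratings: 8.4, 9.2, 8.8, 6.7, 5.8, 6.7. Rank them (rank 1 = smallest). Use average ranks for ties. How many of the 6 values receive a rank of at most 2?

Sorted (ascending): 5.8, 6.7, 6.7, 8.4, 8.8, 9.2
The 2 values of 6.7 occupy positions 2–3 → average rank (2+3)/2 = 2.5.
Ranks ≤ 2: {1} → 1 value.

1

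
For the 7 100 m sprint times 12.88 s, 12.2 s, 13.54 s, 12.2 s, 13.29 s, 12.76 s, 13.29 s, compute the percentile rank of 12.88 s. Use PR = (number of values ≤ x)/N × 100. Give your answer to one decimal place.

N = 7.
Strictly below 12.88: 3. Equal to 12.88: 1.
PR = 4/7 × 100 = 57.1

57.1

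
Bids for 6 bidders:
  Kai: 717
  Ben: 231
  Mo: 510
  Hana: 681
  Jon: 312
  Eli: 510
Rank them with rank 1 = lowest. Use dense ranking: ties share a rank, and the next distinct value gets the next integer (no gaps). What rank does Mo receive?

Sorted (ascending): 231, 312, 510, 510, 681, 717
The 2 values of 510 share dense rank 3.
Remaining distinct values take the next consecutive integers.
Mo has value 510 → rank 3.

3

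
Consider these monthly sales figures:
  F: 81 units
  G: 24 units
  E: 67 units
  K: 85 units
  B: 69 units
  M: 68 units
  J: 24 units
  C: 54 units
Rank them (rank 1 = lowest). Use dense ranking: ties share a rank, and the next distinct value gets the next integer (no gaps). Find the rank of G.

1

Sorted (ascending): 24, 24, 54, 67, 68, 69, 81, 85
The 2 values of 24 share dense rank 1.
Remaining distinct values take the next consecutive integers.
G has value 24 units → rank 1.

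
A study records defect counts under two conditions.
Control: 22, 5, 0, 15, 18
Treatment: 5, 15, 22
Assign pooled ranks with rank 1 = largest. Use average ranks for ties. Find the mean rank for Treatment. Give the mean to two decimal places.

4.17

Sorted (descending): 22, 22, 18, 15, 15, 5, 5, 0
The 2 values of 22 occupy positions 1–2 → average rank (1+2)/2 = 1.5.
The 2 values of 15 occupy positions 4–5 → average rank (4+5)/2 = 4.5.
The 2 values of 5 occupy positions 6–7 → average rank (6+7)/2 = 6.5.
Treatment values → pooled ranks: 5→6.5, 15→4.5, 22→1.5
Mean rank = (6.5 + 4.5 + 1.5) / 3 = 4.17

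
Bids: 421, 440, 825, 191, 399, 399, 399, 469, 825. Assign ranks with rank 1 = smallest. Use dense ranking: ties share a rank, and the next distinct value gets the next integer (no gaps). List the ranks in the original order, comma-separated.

Sorted (ascending): 191, 399, 399, 399, 421, 440, 469, 825, 825
The 3 values of 399 share dense rank 2.
The 2 values of 825 share dense rank 6.
Remaining distinct values take the next consecutive integers.

3, 4, 6, 1, 2, 2, 2, 5, 6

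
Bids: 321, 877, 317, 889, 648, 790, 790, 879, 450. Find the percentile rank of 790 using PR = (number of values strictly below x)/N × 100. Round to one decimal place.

44.4

N = 9.
Strictly below 790: 4. Equal to 790: 2.
PR = 4/9 × 100 = 44.4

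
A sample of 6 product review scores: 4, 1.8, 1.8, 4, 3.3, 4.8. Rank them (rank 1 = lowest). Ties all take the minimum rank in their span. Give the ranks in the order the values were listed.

Sorted (ascending): 1.8, 1.8, 3.3, 4, 4, 4.8
The 2 values of 1.8 occupy positions 1–2 → each gets rank 1.
The 2 values of 4 occupy positions 4–5 → each gets rank 4.

4, 1, 1, 4, 3, 6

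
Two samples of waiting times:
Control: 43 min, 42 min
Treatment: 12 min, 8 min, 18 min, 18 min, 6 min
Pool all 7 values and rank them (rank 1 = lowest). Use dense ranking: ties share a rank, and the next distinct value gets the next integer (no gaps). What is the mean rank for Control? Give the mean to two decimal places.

Sorted (ascending): 6, 8, 12, 18, 18, 42, 43
The 2 values of 18 share dense rank 4.
Remaining distinct values take the next consecutive integers.
Control values → pooled ranks: 43→6, 42→5
Mean rank = (6 + 5) / 2 = 5.50

5.50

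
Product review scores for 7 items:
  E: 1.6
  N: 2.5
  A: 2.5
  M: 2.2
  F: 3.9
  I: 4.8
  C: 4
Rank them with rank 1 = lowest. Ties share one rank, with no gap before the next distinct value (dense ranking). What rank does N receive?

3

Sorted (ascending): 1.6, 2.2, 2.5, 2.5, 3.9, 4, 4.8
The 2 values of 2.5 share dense rank 3.
Remaining distinct values take the next consecutive integers.
N has value 2.5 → rank 3.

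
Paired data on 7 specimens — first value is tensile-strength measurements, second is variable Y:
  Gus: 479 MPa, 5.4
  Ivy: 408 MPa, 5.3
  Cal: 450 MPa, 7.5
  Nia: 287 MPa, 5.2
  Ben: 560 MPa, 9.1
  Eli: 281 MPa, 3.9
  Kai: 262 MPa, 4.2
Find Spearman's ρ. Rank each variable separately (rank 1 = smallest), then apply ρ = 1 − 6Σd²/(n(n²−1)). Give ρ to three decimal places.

Ranks of variable 1: 6, 4, 5, 3, 7, 2, 1
Ranks of variable 2: 5, 4, 6, 3, 7, 1, 2
d = r₁ − r₂: 1, 0, -1, 0, 0, 1, -1
d²: 1, 0, 1, 0, 0, 1, 1; Σd² = 4
ρ = 1 − 6·4/(7·48) = 1 − 24/336 = 0.929

0.929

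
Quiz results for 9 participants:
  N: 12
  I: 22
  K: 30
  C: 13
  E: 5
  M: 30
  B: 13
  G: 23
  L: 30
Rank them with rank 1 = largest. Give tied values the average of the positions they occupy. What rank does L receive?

Sorted (descending): 30, 30, 30, 23, 22, 13, 13, 12, 5
The 3 values of 30 occupy positions 1–3 → average rank 2.
The 2 values of 13 occupy positions 6–7 → average rank (6+7)/2 = 6.5.
L has value 30 → rank 2.

2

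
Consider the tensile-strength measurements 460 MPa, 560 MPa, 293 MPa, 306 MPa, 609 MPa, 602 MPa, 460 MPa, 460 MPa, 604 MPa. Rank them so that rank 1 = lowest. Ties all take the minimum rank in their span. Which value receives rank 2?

Sorted (ascending): 293, 306, 460, 460, 460, 560, 602, 604, 609
The 3 values of 460 occupy positions 3–5 → each gets rank 3.
Rank 2 → value 306.

306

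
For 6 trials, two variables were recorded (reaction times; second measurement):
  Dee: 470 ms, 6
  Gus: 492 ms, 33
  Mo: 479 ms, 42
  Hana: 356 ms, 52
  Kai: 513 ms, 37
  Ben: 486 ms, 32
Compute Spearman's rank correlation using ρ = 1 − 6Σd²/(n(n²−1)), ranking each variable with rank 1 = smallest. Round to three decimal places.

-0.200

Ranks of variable 1: 2, 5, 3, 1, 6, 4
Ranks of variable 2: 1, 3, 5, 6, 4, 2
d = r₁ − r₂: 1, 2, -2, -5, 2, 2
d²: 1, 4, 4, 25, 4, 4; Σd² = 42
ρ = 1 − 6·42/(6·35) = 1 − 252/210 = -0.200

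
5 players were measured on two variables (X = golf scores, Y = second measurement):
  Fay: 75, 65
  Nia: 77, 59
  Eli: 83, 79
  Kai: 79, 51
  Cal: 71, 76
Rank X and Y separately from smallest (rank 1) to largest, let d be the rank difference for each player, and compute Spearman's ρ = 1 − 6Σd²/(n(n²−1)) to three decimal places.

0.000

Ranks of variable 1: 2, 3, 5, 4, 1
Ranks of variable 2: 3, 2, 5, 1, 4
d = r₁ − r₂: -1, 1, 0, 3, -3
d²: 1, 1, 0, 9, 9; Σd² = 20
ρ = 1 − 6·20/(5·24) = 1 − 120/120 = 0.000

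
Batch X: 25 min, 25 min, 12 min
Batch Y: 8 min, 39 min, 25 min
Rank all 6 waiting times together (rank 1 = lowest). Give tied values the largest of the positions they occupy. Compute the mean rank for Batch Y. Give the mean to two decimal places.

Sorted (ascending): 8, 12, 25, 25, 25, 39
The 3 values of 25 occupy positions 3–5 → each gets rank 5.
Batch Y values → pooled ranks: 8→1, 39→6, 25→5
Mean rank = (1 + 6 + 5) / 3 = 4.00

4.00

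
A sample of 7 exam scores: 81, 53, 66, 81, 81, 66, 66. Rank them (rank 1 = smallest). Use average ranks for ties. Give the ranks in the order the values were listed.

6, 1, 3, 6, 6, 3, 3

Sorted (ascending): 53, 66, 66, 66, 81, 81, 81
The 3 values of 66 occupy positions 2–4 → average rank 3.
The 3 values of 81 occupy positions 5–7 → average rank 6.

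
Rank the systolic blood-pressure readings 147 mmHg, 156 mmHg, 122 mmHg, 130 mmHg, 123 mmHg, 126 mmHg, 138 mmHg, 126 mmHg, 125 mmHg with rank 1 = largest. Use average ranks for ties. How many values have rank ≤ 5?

4

Sorted (descending): 156, 147, 138, 130, 126, 126, 125, 123, 122
The 2 values of 126 occupy positions 5–6 → average rank (5+6)/2 = 5.5.
Ranks ≤ 5: {1, 2, 3, 4} → 4 values.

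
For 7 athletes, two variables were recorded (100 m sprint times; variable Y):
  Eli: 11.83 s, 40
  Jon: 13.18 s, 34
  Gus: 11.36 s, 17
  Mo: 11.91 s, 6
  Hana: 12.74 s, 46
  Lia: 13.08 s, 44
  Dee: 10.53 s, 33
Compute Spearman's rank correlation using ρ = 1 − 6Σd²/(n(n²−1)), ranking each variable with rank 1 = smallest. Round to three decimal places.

Ranks of variable 1: 3, 7, 2, 4, 5, 6, 1
Ranks of variable 2: 5, 4, 2, 1, 7, 6, 3
d = r₁ − r₂: -2, 3, 0, 3, -2, 0, -2
d²: 4, 9, 0, 9, 4, 0, 4; Σd² = 30
ρ = 1 − 6·30/(7·48) = 1 − 180/336 = 0.464

0.464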